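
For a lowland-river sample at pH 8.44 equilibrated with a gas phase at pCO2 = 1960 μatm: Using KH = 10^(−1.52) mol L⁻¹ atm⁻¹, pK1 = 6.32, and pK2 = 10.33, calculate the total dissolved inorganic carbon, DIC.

[CO2*] = KH · pCO2 = 10^(−1.52) × 1960×10^-6 = 5.919×10^-5 mol/L
α₀ = 1/(1 + K1/[H⁺] + K1K2/[H⁺]²) = 1/(1 + 10^+2.12 + 10^+0.23) = 0.007434
DIC = [CO2*]/α₀ = 5.919×10^-5 / 0.007434 = 7.96 mmol/L

DIC = 7.96 mmol/L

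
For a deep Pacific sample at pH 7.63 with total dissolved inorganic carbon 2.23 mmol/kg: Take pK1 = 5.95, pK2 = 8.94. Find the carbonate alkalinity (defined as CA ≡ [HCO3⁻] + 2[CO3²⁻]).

CA = 2.29 mmol/kg

CA = [HCO3⁻] + 2[CO3²⁻] = (α₁ + 2α₂)·DIC
At pH 7.63: [H⁺]/K1 = 10^-1.68 = 0.020893, K2/[H⁺] = 10^-1.31 = 0.048978
α₁ = 1/(1 + 0.020893 + 0.048978) = 1/1.0699 = 0.9347; α₂ = α₁·K2/[H⁺] = 0.04578
α₁ + 2α₂ = 1.0263
CA = 1.0263 × 2.23 = 2.29 mmol/kg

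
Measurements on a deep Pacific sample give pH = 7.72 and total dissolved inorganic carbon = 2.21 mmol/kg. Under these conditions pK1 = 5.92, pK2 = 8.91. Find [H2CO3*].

[CO2*] = 0.0324 mmol/kg

α₀ = 1 / (1 + K1/[H⁺] + K1K2/[H⁺]²) = 1 / (1 + 10^+1.80 + 10^+0.61)
   = 1 / (1 + 63.096 + 4.0738) = 1/68.170 = 0.01467
[CO2*] = α₀ × DIC = 0.01467 × 2.21 = 0.0324 mmol/kg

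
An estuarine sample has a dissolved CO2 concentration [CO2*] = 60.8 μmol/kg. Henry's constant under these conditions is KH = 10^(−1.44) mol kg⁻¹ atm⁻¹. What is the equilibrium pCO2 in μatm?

KH = 10^(−1.44) = 3.631×10^-2 mol kg⁻¹ atm⁻¹
pCO2 = [CO2*]/KH = 60.8×10^-6 / 3.631×10^-2 = 1.67×10^-3 atm = 1670 μatm

pCO2 = 1670 μatm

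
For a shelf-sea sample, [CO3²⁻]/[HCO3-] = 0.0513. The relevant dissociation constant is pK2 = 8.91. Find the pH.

From K2 = [H⁺][CO3²⁻]/[HCO3-]:  pH = pK2 + log₁₀([CO3²⁻]/[HCO3-])
log₁₀(0.0513) = -1.290
pH = 8.91 + (-1.290) = 7.62

pH = 7.62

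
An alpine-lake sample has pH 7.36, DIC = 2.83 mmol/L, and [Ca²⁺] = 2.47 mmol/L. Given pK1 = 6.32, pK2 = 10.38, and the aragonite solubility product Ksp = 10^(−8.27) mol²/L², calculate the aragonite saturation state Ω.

Ω = 1.14

α₂ = 1 / (1 + [H⁺]/K2 + [H⁺]²/(K1K2)) = 1 / (1 + 10^+3.02 + 10^+1.98)
   = 1 / (1 + 1047.1 + 95.499) = 1/1143.6 = 0.0008744
[CO3²⁻] = α₂ × DIC = 0.0008744 × 2.83 = 0.002475 mmol/L = 2.475 μmol/L
Ksp = 10^(−8.27) = 5.370×10^-9
Ω = [Ca²⁺][CO3²⁻]/Ksp = (2.47×10^-3)(2.475×10^-6) / 5.370×10^-9 = 1.14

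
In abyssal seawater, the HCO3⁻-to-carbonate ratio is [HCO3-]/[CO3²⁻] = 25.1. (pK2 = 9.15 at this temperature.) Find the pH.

pH = 7.75

From K2 = [H⁺][CO3²⁻]/[HCO3-]:  pH = pK2 − log₁₀([HCO3-]/[CO3²⁻])
log₁₀(25.1) = +1.400
pH = 9.15 − (+1.400) = 7.75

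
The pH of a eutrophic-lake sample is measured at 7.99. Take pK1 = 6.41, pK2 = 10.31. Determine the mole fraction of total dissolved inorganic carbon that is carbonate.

α₂ = 0.00464

α₂ = 1 / (1 + [H⁺]/K2 + [H⁺]²/(K1K2)) = 1 / (1 + 10^+2.32 + 10^+0.74)
   = 1 / (1 + 208.93 + 5.4954) = 1/215.43 = 0.004642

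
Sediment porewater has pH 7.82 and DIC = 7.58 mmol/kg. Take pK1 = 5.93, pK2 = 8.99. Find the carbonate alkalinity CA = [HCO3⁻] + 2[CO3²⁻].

CA = [HCO3⁻] + 2[CO3²⁻] = (α₁ + 2α₂)·DIC
At pH 7.82: [H⁺]/K1 = 10^-1.89 = 0.012882, K2/[H⁺] = 10^-1.17 = 0.067608
α₁ = 1/(1 + 0.012882 + 0.067608) = 1/1.0805 = 0.9255; α₂ = α₁·K2/[H⁺] = 0.06257
α₁ + 2α₂ = 1.0506
CA = 1.0506 × 7.58 = 7.96 mmol/kg

CA = 7.96 mmol/kg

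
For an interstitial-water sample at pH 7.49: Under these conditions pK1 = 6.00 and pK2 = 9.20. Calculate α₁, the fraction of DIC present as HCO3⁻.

α₁ = 0.951

α₁ = 1 / (1 + [H⁺]/K1 + K2/[H⁺]) = 1 / (1 + 10^-1.49 + 10^-1.71)
   = 1 / (1 + 0.032359 + 0.019498) = 1/1.0519 = 0.9507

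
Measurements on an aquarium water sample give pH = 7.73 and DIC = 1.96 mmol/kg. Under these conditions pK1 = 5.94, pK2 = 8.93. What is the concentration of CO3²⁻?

[CO3²⁻] = 0.115 mmol/kg

α₂ = 1 / (1 + [H⁺]/K2 + [H⁺]²/(K1K2)) = 1 / (1 + 10^+1.20 + 10^-0.59)
   = 1 / (1 + 15.849 + 0.25704) = 1/17.106 = 0.05846
[CO3²⁻] = α₂ × DIC = 0.05846 × 1.96 = 0.115 mmol/kg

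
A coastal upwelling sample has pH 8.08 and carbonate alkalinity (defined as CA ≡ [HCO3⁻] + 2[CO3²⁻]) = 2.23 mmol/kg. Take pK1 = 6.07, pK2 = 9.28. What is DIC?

CA = [HCO3⁻] + 2[CO3²⁻] = (α₁ + 2α₂)·DIC
At pH 8.08: [H⁺]/K1 = 10^-2.01 = 0.0097724, K2/[H⁺] = 10^-1.20 = 0.063096
α₁ = 1/(1 + 0.0097724 + 0.063096) = 1/1.0729 = 0.9321; α₂ = α₁·K2/[H⁺] = 0.05881
α₁ + 2α₂ = 1.0497
DIC = CA / (α₁ + 2α₂) = 2.23 / 1.0497 = 2.12 mmol/kg

DIC = 2.12 mmol/kg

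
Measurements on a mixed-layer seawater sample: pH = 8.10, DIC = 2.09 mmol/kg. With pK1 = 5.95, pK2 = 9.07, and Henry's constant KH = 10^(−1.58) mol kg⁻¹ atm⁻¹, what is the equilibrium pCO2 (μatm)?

pCO2 = 505 μatm

α₀ = 1 / (1 + K1/[H⁺] + K1K2/[H⁺]²) = 1 / (1 + 10^+2.15 + 10^+1.18)
   = 1 / (1 + 141.25 + 15.136) = 1/157.39 = 0.006354
[CO2*] = α₀ × DIC = 0.006354 × 2.09 = 0.01328 mmol/kg = 13.28 μmol/kg
pCO2 = [CO2*]/KH = 1.328×10^-5 / 2.630×10^-2 = 505 μatm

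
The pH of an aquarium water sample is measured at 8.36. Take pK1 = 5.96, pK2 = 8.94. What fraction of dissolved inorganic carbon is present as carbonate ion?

α₂ = 0.208

α₂ = 1 / (1 + [H⁺]/K2 + [H⁺]²/(K1K2)) = 1 / (1 + 10^+0.58 + 10^-1.82)
   = 1 / (1 + 3.8019 + 0.015136) = 1/4.8170 = 0.2076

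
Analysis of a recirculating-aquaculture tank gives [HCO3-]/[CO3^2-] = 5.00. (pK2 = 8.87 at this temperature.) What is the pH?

pH = 8.17

From K2 = [H⁺][CO3^2-]/[HCO3-]:  pH = pK2 − log₁₀([HCO3-]/[CO3^2-])
log₁₀(5.00) = +0.699
pH = 8.87 − (+0.699) = 8.17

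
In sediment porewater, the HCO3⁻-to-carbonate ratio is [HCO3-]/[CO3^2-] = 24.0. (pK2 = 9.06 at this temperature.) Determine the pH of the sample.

pH = 7.68

From K2 = [H⁺][CO3^2-]/[HCO3-]:  pH = pK2 − log₁₀([HCO3-]/[CO3^2-])
log₁₀(24.0) = +1.380
pH = 9.06 − (+1.380) = 7.68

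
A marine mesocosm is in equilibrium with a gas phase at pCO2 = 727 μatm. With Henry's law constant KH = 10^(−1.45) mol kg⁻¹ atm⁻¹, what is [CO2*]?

KH = 10^(−1.45) = 3.548×10^-2 mol kg⁻¹ atm⁻¹
[CO2*] = KH · pCO2 = 3.548×10^-2 × 727×10^-6 atm = 2.58×10^-5 mol/kg

[CO2*] = 25.8 μmol/kg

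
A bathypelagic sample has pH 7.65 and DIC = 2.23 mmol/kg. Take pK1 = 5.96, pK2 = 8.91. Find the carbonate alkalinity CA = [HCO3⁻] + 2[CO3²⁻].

CA = [HCO3⁻] + 2[CO3²⁻] = (α₁ + 2α₂)·DIC
At pH 7.65: [H⁺]/K1 = 10^-1.69 = 0.020417, K2/[H⁺] = 10^-1.26 = 0.054954
α₁ = 1/(1 + 0.020417 + 0.054954) = 1/1.0754 = 0.9299; α₂ = α₁·K2/[H⁺] = 0.05110
α₁ + 2α₂ = 1.0321
CA = 1.0321 × 2.23 = 2.30 mmol/kg

CA = 2.30 mmol/kg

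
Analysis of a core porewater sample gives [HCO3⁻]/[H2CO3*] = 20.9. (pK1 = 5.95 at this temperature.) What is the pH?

From K1 = [H⁺][HCO3⁻]/[H2CO3*]:  pH = pK1 + log₁₀([HCO3⁻]/[H2CO3*])
log₁₀(20.9) = +1.320
pH = 5.95 + (+1.320) = 7.27

pH = 7.27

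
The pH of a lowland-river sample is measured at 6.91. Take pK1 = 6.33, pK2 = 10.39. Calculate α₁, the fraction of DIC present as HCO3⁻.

α₁ = 1 / (1 + [H⁺]/K1 + K2/[H⁺]) = 1 / (1 + 10^-0.58 + 10^-3.48)
   = 1 / (1 + 0.26303 + 0.00033113) = 1/1.2634 = 0.7915

α₁ = 0.792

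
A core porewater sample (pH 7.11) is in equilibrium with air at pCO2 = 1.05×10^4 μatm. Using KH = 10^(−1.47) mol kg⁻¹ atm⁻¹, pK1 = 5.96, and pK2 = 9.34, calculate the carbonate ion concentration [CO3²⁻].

[CO2*] = KH · pCO2 = 10^(−1.47) × 1.05×10^4×10^-6 = 3.558×10^-4 mol/kg
α₀ = 1/(1 + K1/[H⁺] + K1K2/[H⁺]²) = 1/(1 + 10^+1.15 + 10^-1.08) = 0.06575
DIC = [CO2*]/α₀ = 3.558×10^-4 / 0.06575 = 5.411 mmol/kg
[CO3²⁻] = α₂·DIC; α₂ = 0.005469, so [CO3²⁻] = 0.005469 × 5.411 = 0.0296 mmol/kg

[CO3²⁻] = 0.0296 mmol/kg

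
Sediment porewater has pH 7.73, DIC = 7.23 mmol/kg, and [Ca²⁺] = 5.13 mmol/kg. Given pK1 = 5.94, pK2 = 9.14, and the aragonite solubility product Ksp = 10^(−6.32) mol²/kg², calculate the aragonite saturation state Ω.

Ω = 2.86

α₂ = 1 / (1 + [H⁺]/K2 + [H⁺]²/(K1K2)) = 1 / (1 + 10^+1.41 + 10^-0.38)
   = 1 / (1 + 25.704 + 0.41687) = 1/27.121 = 0.03687
[CO3²⁻] = α₂ × DIC = 0.03687 × 7.23 = 0.2666 mmol/kg
Ksp = 10^(−6.32) = 4.786×10^-7
Ω = [Ca²⁺][CO3²⁻]/Ksp = (5.13×10^-3)(2.666×10^-4) / 4.786×10^-7 = 2.86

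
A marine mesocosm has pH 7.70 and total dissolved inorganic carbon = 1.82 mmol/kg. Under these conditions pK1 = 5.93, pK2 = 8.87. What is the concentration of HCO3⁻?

α₁ = 1 / (1 + [H⁺]/K1 + K2/[H⁺]) = 1 / (1 + 10^-1.77 + 10^-1.17)
   = 1 / (1 + 0.016982 + 0.067608) = 1/1.0846 = 0.9220
[HCO3⁻] = α₁ × DIC = 0.9220 × 1.82 = 1.68 mmol/kg

[HCO3⁻] = 1.68 mmol/kg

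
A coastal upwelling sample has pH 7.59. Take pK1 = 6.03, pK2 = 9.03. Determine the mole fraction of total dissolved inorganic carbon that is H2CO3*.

α₀ = 0.0259

α₀ = 1 / (1 + K1/[H⁺] + K1K2/[H⁺]²) = 1 / (1 + 10^+1.56 + 10^+0.12)
   = 1 / (1 + 36.308 + 1.3183) = 1/38.626 = 0.02589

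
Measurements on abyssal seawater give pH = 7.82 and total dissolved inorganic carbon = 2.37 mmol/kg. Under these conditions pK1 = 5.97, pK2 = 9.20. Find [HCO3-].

α₁ = 1 / (1 + [H⁺]/K1 + K2/[H⁺]) = 1 / (1 + 10^-1.85 + 10^-1.38)
   = 1 / (1 + 0.014125 + 0.041687) = 1/1.0558 = 0.9471
[HCO3⁻] = α₁ × DIC = 0.9471 × 2.37 = 2.24 mmol/kg

[HCO3⁻] = 2.24 mmol/kg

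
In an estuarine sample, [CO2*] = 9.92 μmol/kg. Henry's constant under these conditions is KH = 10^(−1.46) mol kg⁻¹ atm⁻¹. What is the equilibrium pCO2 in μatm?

KH = 10^(−1.46) = 3.467×10^-2 mol kg⁻¹ atm⁻¹
pCO2 = [CO2*]/KH = 9.92×10^-6 / 3.467×10^-2 = 2.86×10^-4 atm = 286 μatm

pCO2 = 286 μatm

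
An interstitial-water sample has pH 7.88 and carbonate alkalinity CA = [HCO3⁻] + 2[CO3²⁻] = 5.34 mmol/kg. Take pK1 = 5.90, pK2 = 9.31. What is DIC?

CA = [HCO3⁻] + 2[CO3²⁻] = (α₁ + 2α₂)·DIC
At pH 7.88: [H⁺]/K1 = 10^-1.98 = 0.010471, K2/[H⁺] = 10^-1.43 = 0.037154
α₁ = 1/(1 + 0.010471 + 0.037154) = 1/1.0476 = 0.9545; α₂ = α₁·K2/[H⁺] = 0.03546
α₁ + 2α₂ = 1.0255
DIC = CA / (α₁ + 2α₂) = 5.34 / 1.0255 = 5.21 mmol/kg

DIC = 5.21 mmol/kg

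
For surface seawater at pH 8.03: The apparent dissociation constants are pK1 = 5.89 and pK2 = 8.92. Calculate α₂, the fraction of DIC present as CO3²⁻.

α₂ = 1 / (1 + [H⁺]/K2 + [H⁺]²/(K1K2)) = 1 / (1 + 10^+0.89 + 10^-1.25)
   = 1 / (1 + 7.7625 + 0.056234) = 1/8.8187 = 0.1134

α₂ = 0.113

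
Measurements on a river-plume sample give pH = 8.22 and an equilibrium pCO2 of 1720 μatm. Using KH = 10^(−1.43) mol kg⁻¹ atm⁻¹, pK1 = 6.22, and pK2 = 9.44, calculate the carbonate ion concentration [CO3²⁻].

[CO2*] = KH · pCO2 = 10^(−1.43) × 1720×10^-6 = 6.390×10^-5 mol/kg
α₀ = 1/(1 + K1/[H⁺] + K1K2/[H⁺]²) = 1/(1 + 10^+2.00 + 10^+0.78) = 0.009344
DIC = [CO2*]/α₀ = 6.390×10^-5 / 0.009344 = 6.839 mmol/kg
[CO3²⁻] = α₂·DIC; α₂ = 0.05630, so [CO3²⁻] = 0.05630 × 6.839 = 0.385 mmol/kg

[CO3²⁻] = 0.385 mmol/kg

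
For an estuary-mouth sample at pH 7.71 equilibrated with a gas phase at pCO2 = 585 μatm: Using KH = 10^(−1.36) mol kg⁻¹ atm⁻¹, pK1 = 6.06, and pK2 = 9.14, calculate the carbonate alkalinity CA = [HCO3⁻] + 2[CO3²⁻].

CA = 1.23 mmol/kg

[CO2*] = KH · pCO2 = 10^(−1.36) × 585×10^-6 = 2.554×10^-5 mol/kg
α₀ = 1/(1 + K1/[H⁺] + K1K2/[H⁺]²) = 1/(1 + 10^+1.65 + 10^+0.22) = 0.02113
DIC = [CO2*]/α₀ = 2.554×10^-5 / 0.02113 = 1.209 mmol/kg
CA = (α₁ + 2α₂)·DIC = (0.9438 + 2×0.03507) × 1.209 = 1.23 mmol/kg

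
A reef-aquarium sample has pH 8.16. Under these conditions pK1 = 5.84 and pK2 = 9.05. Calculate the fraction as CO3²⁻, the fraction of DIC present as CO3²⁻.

α₂ = 0.114

α₂ = 1 / (1 + [H⁺]/K2 + [H⁺]²/(K1K2)) = 1 / (1 + 10^+0.89 + 10^-1.43)
   = 1 / (1 + 7.7625 + 0.037154) = 1/8.7996 = 0.1136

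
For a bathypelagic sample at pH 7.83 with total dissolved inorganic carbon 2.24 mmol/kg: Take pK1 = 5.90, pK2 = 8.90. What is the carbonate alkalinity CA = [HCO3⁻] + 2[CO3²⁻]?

CA = [HCO3⁻] + 2[CO3²⁻] = (α₁ + 2α₂)·DIC
At pH 7.83: [H⁺]/K1 = 10^-1.93 = 0.011749, K2/[H⁺] = 10^-1.07 = 0.085114
α₁ = 1/(1 + 0.011749 + 0.085114) = 1/1.0969 = 0.9117; α₂ = α₁·K2/[H⁺] = 0.07760
α₁ + 2α₂ = 1.0669
CA = 1.0669 × 2.24 = 2.39 mmol/kg

CA = 2.39 mmol/kg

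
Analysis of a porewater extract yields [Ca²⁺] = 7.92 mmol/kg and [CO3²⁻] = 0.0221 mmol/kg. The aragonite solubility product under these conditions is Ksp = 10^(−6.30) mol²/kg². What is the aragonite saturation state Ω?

Ksp = 10^(−6.30) = 5.012×10^-7
Ω = [Ca²⁺][CO3²⁻]/Ksp = (7.92×10^-3)(0.0221×10^-3) / 5.012×10^-7 = 0.349

Ω = 0.349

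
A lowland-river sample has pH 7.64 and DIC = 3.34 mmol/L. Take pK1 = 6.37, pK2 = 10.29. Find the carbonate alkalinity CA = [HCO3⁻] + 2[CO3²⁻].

CA = [HCO3⁻] + 2[CO3²⁻] = (α₁ + 2α₂)·DIC
At pH 7.64: [H⁺]/K1 = 10^-1.27 = 0.053703, K2/[H⁺] = 10^-2.65 = 0.0022387
α₁ = 1/(1 + 0.053703 + 0.0022387) = 1/1.0559 = 0.9470; α₂ = α₁·K2/[H⁺] = 0.002120
α₁ + 2α₂ = 0.9513
CA = 0.9513 × 3.34 = 3.18 mmol/L

CA = 3.18 mmol/L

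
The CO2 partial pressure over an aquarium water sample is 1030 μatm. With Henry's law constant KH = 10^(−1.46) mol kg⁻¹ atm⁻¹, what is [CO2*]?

KH = 10^(−1.46) = 3.467×10^-2 mol kg⁻¹ atm⁻¹
[CO2*] = KH · pCO2 = 3.467×10^-2 × 1030×10^-6 atm = 3.57×10^-5 mol/kg

[CO2*] = 35.7 μmol/kg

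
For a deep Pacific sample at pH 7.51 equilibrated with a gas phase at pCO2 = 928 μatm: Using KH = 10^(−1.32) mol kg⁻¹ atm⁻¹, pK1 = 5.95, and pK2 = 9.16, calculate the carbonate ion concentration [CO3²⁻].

[CO2*] = KH · pCO2 = 10^(−1.32) × 928×10^-6 = 4.442×10^-5 mol/kg
α₀ = 1/(1 + K1/[H⁺] + K1K2/[H⁺]²) = 1/(1 + 10^+1.56 + 10^-0.09) = 0.02623
DIC = [CO2*]/α₀ = 4.442×10^-5 / 0.02623 = 1.693 mmol/kg
[CO3²⁻] = α₂·DIC; α₂ = 0.02132, so [CO3²⁻] = 0.02132 × 1.693 = 0.0361 mmol/kg

[CO3²⁻] = 0.0361 mmol/kg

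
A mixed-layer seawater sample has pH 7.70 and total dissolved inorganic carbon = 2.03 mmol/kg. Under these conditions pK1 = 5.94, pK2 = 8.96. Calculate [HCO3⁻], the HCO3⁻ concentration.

[HCO3⁻] = 1.89 mmol/kg

α₁ = 1 / (1 + [H⁺]/K1 + K2/[H⁺]) = 1 / (1 + 10^-1.76 + 10^-1.26)
   = 1 / (1 + 0.017378 + 0.054954) = 1/1.0723 = 0.9325
[HCO3⁻] = α₁ × DIC = 0.9325 × 2.03 = 1.89 mmol/kg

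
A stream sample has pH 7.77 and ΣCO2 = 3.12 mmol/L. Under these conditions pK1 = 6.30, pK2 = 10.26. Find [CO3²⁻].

α₂ = 1 / (1 + [H⁺]/K2 + [H⁺]²/(K1K2)) = 1 / (1 + 10^+2.49 + 10^+1.02)
   = 1 / (1 + 309.03 + 10.471) = 1/320.50 = 0.003120
[CO3²⁻] = α₂ × DIC = 0.003120 × 3.12 = 0.00973 mmol/L = 9.73 μmol/L

[CO3²⁻] = 9.73 μmol/L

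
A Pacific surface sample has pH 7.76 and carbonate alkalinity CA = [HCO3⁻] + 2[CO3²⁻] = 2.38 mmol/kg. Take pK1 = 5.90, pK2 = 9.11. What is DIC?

DIC = 2.31 mmol/kg

CA = [HCO3⁻] + 2[CO3²⁻] = (α₁ + 2α₂)·DIC
At pH 7.76: [H⁺]/K1 = 10^-1.86 = 0.013804, K2/[H⁺] = 10^-1.35 = 0.044668
α₁ = 1/(1 + 0.013804 + 0.044668) = 1/1.0585 = 0.9448; α₂ = α₁·K2/[H⁺] = 0.04220
α₁ + 2α₂ = 1.0292
DIC = CA / (α₁ + 2α₂) = 2.38 / 1.0292 = 2.31 mmol/kg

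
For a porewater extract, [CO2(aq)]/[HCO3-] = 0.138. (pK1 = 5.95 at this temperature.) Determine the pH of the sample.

From K1 = [H⁺][HCO3-]/[CO2(aq)]:  pH = pK1 − log₁₀([CO2(aq)]/[HCO3-])
log₁₀(0.138) = -0.860
pH = 5.95 − (-0.860) = 6.81

pH = 6.81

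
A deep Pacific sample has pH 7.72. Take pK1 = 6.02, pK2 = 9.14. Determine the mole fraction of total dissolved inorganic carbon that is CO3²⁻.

α₂ = 0.0359

α₂ = 1 / (1 + [H⁺]/K2 + [H⁺]²/(K1K2)) = 1 / (1 + 10^+1.42 + 10^-0.28)
   = 1 / (1 + 26.303 + 0.52481) = 1/27.827 = 0.03594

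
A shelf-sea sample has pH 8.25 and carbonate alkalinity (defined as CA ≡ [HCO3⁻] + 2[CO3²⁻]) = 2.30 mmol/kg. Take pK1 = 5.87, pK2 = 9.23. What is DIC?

DIC = 2.11 mmol/kg

CA = [HCO3⁻] + 2[CO3²⁻] = (α₁ + 2α₂)·DIC
At pH 8.25: [H⁺]/K1 = 10^-2.38 = 0.0041687, K2/[H⁺] = 10^-0.98 = 0.10471
α₁ = 1/(1 + 0.0041687 + 0.10471) = 1/1.1089 = 0.9018; α₂ = α₁·K2/[H⁺] = 0.09443
α₁ + 2α₂ = 1.0907
DIC = CA / (α₁ + 2α₂) = 2.30 / 1.0907 = 2.11 mmol/kg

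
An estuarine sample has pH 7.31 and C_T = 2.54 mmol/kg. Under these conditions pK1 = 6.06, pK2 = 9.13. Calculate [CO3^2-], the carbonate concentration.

α₂ = 1 / (1 + [H⁺]/K2 + [H⁺]²/(K1K2)) = 1 / (1 + 10^+1.82 + 10^+0.57)
   = 1 / (1 + 66.069 + 3.7154) = 1/70.785 = 0.01413
[CO3²⁻] = α₂ × DIC = 0.01413 × 2.54 = 0.0359 mmol/kg

[CO3²⁻] = 0.0359 mmol/kg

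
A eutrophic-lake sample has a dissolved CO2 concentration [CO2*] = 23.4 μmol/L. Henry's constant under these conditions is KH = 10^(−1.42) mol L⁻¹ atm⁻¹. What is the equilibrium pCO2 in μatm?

KH = 10^(−1.42) = 3.802×10^-2 mol L⁻¹ atm⁻¹
pCO2 = [CO2*]/KH = 23.4×10^-6 / 3.802×10^-2 = 6.15×10^-4 atm = 615 μatm

pCO2 = 615 μatm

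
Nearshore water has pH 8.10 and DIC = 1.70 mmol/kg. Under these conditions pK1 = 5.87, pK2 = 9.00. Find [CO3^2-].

α₂ = 1 / (1 + [H⁺]/K2 + [H⁺]²/(K1K2)) = 1 / (1 + 10^+0.90 + 10^-1.33)
   = 1 / (1 + 7.9433 + 0.046774) = 1/8.9901 = 0.1112
[CO3²⁻] = α₂ × DIC = 0.1112 × 1.70 = 0.189 mmol/kg

[CO3²⁻] = 0.189 mmol/kg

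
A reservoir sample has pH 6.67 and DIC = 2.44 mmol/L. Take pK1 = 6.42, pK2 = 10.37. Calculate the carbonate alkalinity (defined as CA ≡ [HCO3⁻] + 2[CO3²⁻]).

CA = [HCO3⁻] + 2[CO3²⁻] = (α₁ + 2α₂)·DIC
At pH 6.67: [H⁺]/K1 = 10^-0.25 = 0.56234, K2/[H⁺] = 10^-3.70 = 0.00019953
α₁ = 1/(1 + 0.56234 + 0.00019953) = 1/1.5625 = 0.6400; α₂ = α₁·K2/[H⁺] = 0.0001277
α₁ + 2α₂ = 0.6402
CA = 0.6402 × 2.44 = 1.56 mmol/L

CA = 1.56 mmol/L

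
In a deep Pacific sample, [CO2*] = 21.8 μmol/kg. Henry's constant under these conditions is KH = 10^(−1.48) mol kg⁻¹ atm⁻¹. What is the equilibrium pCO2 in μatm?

pCO2 = 658 μatm

KH = 10^(−1.48) = 3.311×10^-2 mol kg⁻¹ atm⁻¹
pCO2 = [CO2*]/KH = 21.8×10^-6 / 3.311×10^-2 = 6.58×10^-4 atm = 658 μatm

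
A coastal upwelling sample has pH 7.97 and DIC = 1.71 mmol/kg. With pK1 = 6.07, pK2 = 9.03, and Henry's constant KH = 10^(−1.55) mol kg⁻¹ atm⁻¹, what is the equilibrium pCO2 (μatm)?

pCO2 = 695 μatm

α₀ = 1 / (1 + K1/[H⁺] + K1K2/[H⁺]²) = 1 / (1 + 10^+1.90 + 10^+0.84)
   = 1 / (1 + 79.433 + 6.9183) = 1/87.351 = 0.01145
[CO2*] = α₀ × DIC = 0.01145 × 1.71 = 0.01958 mmol/kg = 19.58 μmol/kg
pCO2 = [CO2*]/KH = 1.958×10^-5 / 2.818×10^-2 = 695 μatm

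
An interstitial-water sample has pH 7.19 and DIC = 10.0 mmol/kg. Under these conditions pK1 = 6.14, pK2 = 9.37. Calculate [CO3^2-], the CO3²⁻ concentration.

α₂ = 1 / (1 + [H⁺]/K2 + [H⁺]²/(K1K2)) = 1 / (1 + 10^+2.18 + 10^+1.13)
   = 1 / (1 + 151.36 + 13.490) = 1/165.85 = 0.006030
[CO3²⁻] = α₂ × DIC = 0.006030 × 10.0 = 0.0603 mmol/kg

[CO3²⁻] = 0.0603 mmol/kg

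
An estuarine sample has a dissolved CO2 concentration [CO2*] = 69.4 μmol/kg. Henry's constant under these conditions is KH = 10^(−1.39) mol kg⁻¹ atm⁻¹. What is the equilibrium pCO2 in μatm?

pCO2 = 1700 μatm

KH = 10^(−1.39) = 4.074×10^-2 mol kg⁻¹ atm⁻¹
pCO2 = [CO2*]/KH = 69.4×10^-6 / 4.074×10^-2 = 1.70×10^-3 atm = 1700 μatm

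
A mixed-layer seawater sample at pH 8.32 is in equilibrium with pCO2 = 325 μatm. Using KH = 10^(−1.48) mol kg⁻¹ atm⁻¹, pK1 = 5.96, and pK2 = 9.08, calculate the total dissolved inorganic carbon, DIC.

DIC = 2.90 mmol/kg

[CO2*] = KH · pCO2 = 10^(−1.48) × 325×10^-6 = 1.076×10^-5 mol/kg
α₀ = 1/(1 + K1/[H⁺] + K1K2/[H⁺]²) = 1/(1 + 10^+2.36 + 10^+1.60) = 0.003705
DIC = [CO2*]/α₀ = 1.076×10^-5 / 0.003705 = 2.90 mmol/kg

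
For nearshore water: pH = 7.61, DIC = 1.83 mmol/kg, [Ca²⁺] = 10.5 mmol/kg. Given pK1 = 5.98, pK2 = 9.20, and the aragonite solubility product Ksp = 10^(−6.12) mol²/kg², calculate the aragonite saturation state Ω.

Ω = 0.621

α₂ = 1 / (1 + [H⁺]/K2 + [H⁺]²/(K1K2)) = 1 / (1 + 10^+1.59 + 10^-0.04)
   = 1 / (1 + 38.905 + 0.91201) = 1/40.817 = 0.02450
[CO3²⁻] = α₂ × DIC = 0.02450 × 1.83 = 0.04483 mmol/kg
Ksp = 10^(−6.12) = 7.586×10^-7
Ω = [Ca²⁺][CO3²⁻]/Ksp = (10.5×10^-3)(4.483×10^-5) / 7.586×10^-7 = 0.621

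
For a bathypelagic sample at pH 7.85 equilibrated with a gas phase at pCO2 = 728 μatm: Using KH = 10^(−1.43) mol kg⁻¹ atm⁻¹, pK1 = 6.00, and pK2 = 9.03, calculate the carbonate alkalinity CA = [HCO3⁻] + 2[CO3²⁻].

[CO2*] = KH · pCO2 = 10^(−1.43) × 728×10^-6 = 2.705×10^-5 mol/kg
α₀ = 1/(1 + K1/[H⁺] + K1K2/[H⁺]²) = 1/(1 + 10^+1.85 + 10^+0.67) = 0.01308
DIC = [CO2*]/α₀ = 2.705×10^-5 / 0.01308 = 2.068 mmol/kg
CA = (α₁ + 2α₂)·DIC = (0.9258 + 2×0.06116) × 2.068 = 2.17 mmol/kg

CA = 2.17 mmol/kg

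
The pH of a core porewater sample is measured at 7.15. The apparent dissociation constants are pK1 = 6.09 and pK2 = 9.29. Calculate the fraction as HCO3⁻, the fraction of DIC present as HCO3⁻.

α₁ = 0.914

α₁ = 1 / (1 + [H⁺]/K1 + K2/[H⁺]) = 1 / (1 + 10^-1.06 + 10^-2.14)
   = 1 / (1 + 0.087096 + 0.0072444) = 1/1.0943 = 0.9138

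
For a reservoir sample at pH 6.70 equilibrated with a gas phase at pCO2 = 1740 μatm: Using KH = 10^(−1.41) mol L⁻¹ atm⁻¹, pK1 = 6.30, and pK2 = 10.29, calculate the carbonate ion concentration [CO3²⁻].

[CO3²⁻] = 0.0437 μmol/L

[CO2*] = KH · pCO2 = 10^(−1.41) × 1740×10^-6 = 6.769×10^-5 mol/L
α₀ = 1/(1 + K1/[H⁺] + K1K2/[H⁺]²) = 1/(1 + 10^+0.40 + 10^-3.19) = 0.2847
DIC = [CO2*]/α₀ = 6.769×10^-5 / 0.2847 = 0.2378 mmol/L
[CO3²⁻] = α₂·DIC; α₂ = 0.0001838, so [CO3²⁻] = 0.0001838 × 0.2378 = 4.37×10^-5 mmol/L = 0.0437 μmol/L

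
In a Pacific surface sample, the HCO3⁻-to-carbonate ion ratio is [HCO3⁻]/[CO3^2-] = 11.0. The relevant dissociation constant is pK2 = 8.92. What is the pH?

pH = 7.88

From K2 = [H⁺][CO3^2-]/[HCO3⁻]:  pH = pK2 − log₁₀([HCO3⁻]/[CO3^2-])
log₁₀(11.0) = +1.041
pH = 8.92 − (+1.041) = 7.88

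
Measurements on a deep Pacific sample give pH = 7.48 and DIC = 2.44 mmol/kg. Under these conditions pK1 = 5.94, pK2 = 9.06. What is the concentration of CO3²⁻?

[CO3²⁻] = 0.0608 mmol/kg

α₂ = 1 / (1 + [H⁺]/K2 + [H⁺]²/(K1K2)) = 1 / (1 + 10^+1.58 + 10^+0.04)
   = 1 / (1 + 38.019 + 1.0965) = 1/40.115 = 0.02493
[CO3²⁻] = α₂ × DIC = 0.02493 × 2.44 = 0.0608 mmol/kg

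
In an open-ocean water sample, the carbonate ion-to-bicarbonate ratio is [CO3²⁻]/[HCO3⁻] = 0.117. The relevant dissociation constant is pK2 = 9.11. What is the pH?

pH = 8.18

From K2 = [H⁺][CO3²⁻]/[HCO3⁻]:  pH = pK2 + log₁₀([CO3²⁻]/[HCO3⁻])
log₁₀(0.117) = -0.932
pH = 9.11 + (-0.932) = 8.18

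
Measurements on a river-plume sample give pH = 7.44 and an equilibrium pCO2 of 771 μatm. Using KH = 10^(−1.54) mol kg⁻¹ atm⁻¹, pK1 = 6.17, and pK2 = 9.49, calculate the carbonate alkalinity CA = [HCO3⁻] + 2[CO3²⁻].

CA = 0.421 mmol/kg

[CO2*] = KH · pCO2 = 10^(−1.54) × 771×10^-6 = 2.224×10^-5 mol/kg
α₀ = 1/(1 + K1/[H⁺] + K1K2/[H⁺]²) = 1/(1 + 10^+1.27 + 10^-0.78) = 0.05054
DIC = [CO2*]/α₀ = 2.224×10^-5 / 0.05054 = 0.4400 mmol/kg
CA = (α₁ + 2α₂)·DIC = (0.9411 + 2×0.008387) × 0.4400 = 0.421 mmol/kg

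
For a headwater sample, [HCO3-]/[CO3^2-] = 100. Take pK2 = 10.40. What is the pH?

pH = 8.40

From K2 = [H⁺][CO3^2-]/[HCO3-]:  pH = pK2 − log₁₀([HCO3-]/[CO3^2-])
log₁₀(100) = +2.000
pH = 10.40 − (+2.000) = 8.40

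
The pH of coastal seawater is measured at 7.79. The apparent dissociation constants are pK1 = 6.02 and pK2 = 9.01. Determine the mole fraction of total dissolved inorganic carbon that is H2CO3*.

α₀ = 0.0158

α₀ = 1 / (1 + K1/[H⁺] + K1K2/[H⁺]²) = 1 / (1 + 10^+1.77 + 10^+0.55)
   = 1 / (1 + 58.884 + 3.5481) = 1/63.432 = 0.01576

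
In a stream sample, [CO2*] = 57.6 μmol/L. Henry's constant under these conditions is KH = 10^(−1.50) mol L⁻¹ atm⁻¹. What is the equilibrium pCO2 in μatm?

KH = 10^(−1.50) = 3.162×10^-2 mol L⁻¹ atm⁻¹
pCO2 = [CO2*]/KH = 57.6×10^-6 / 3.162×10^-2 = 1.82×10^-3 atm = 1820 μatm

pCO2 = 1820 μatm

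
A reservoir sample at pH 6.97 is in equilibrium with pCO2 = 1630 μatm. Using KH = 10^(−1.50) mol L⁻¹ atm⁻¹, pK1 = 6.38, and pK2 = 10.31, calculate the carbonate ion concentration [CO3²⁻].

[CO3²⁻] = 0.0917 μmol/L

[CO2*] = KH · pCO2 = 10^(−1.50) × 1630×10^-6 = 5.155×10^-5 mol/L
α₀ = 1/(1 + K1/[H⁺] + K1K2/[H⁺]²) = 1/(1 + 10^+0.59 + 10^-2.75) = 0.2044
DIC = [CO2*]/α₀ = 5.155×10^-5 / 0.2044 = 0.2522 mmol/L
[CO3²⁻] = α₂·DIC; α₂ = 0.0003635, so [CO3²⁻] = 0.0003635 × 0.2522 = 9.17×10^-5 mmol/L = 0.0917 μmol/L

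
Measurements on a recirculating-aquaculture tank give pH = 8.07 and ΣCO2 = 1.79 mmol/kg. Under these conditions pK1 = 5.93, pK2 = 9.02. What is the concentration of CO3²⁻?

[CO3²⁻] = 0.179 mmol/kg

α₂ = 1 / (1 + [H⁺]/K2 + [H⁺]²/(K1K2)) = 1 / (1 + 10^+0.95 + 10^-1.19)
   = 1 / (1 + 8.9125 + 0.064565) = 1/9.9771 = 0.1002
[CO3²⁻] = α₂ × DIC = 0.1002 × 1.79 = 0.179 mmol/kg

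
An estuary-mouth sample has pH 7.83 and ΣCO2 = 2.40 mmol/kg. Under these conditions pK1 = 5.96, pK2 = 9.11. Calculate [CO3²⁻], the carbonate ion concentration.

α₂ = 1 / (1 + [H⁺]/K2 + [H⁺]²/(K1K2)) = 1 / (1 + 10^+1.28 + 10^-0.59)
   = 1 / (1 + 19.055 + 0.25704) = 1/20.312 = 0.04923
[CO3²⁻] = α₂ × DIC = 0.04923 × 2.40 = 0.118 mmol/kg

[CO3²⁻] = 0.118 mmol/kg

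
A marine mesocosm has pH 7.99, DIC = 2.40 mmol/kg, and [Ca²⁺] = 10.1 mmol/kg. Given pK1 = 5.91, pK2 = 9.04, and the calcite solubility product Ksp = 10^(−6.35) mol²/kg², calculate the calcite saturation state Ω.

α₂ = 1 / (1 + [H⁺]/K2 + [H⁺]²/(K1K2)) = 1 / (1 + 10^+1.05 + 10^-1.03)
   = 1 / (1 + 11.220 + 0.093325) = 1/12.314 = 0.08121
[CO3²⁻] = α₂ × DIC = 0.08121 × 2.40 = 0.1949 mmol/kg
Ksp = 10^(−6.35) = 4.467×10^-7
Ω = [Ca²⁺][CO3²⁻]/Ksp = (10.1×10^-3)(1.949×10^-4) / 4.467×10^-7 = 4.41

Ω = 4.41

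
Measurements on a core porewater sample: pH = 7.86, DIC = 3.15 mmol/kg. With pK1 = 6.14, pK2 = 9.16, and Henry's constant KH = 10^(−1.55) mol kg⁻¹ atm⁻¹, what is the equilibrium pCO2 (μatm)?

pCO2 = 1990 μatm

α₀ = 1 / (1 + K1/[H⁺] + K1K2/[H⁺]²) = 1 / (1 + 10^+1.72 + 10^+0.42)
   = 1 / (1 + 52.481 + 2.6303) = 1/56.111 = 0.01782
[CO2*] = α₀ × DIC = 0.01782 × 3.15 = 0.05614 mmol/kg
pCO2 = [CO2*]/KH = 5.614×10^-5 / 2.818×10^-2 = 1990 μatm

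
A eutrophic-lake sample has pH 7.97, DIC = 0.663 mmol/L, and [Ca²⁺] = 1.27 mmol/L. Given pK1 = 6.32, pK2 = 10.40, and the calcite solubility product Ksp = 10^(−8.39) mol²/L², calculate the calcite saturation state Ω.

α₂ = 1 / (1 + [H⁺]/K2 + [H⁺]²/(K1K2)) = 1 / (1 + 10^+2.43 + 10^+0.78)
   = 1 / (1 + 269.15 + 6.0256) = 1/276.18 = 0.003621
[CO3²⁻] = α₂ × DIC = 0.003621 × 0.663 = 0.002401 mmol/L = 2.401 μmol/L
Ksp = 10^(−8.39) = 4.074×10^-9
Ω = [Ca²⁺][CO3²⁻]/Ksp = (1.27×10^-3)(2.401×10^-6) / 4.074×10^-9 = 0.748

Ω = 0.748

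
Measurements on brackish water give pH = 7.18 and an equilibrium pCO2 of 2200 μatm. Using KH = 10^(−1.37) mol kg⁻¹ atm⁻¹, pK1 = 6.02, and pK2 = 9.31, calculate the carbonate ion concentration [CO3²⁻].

[CO2*] = KH · pCO2 = 10^(−1.37) × 2200×10^-6 = 9.385×10^-5 mol/kg
α₀ = 1/(1 + K1/[H⁺] + K1K2/[H⁺]²) = 1/(1 + 10^+1.16 + 10^-0.97) = 0.06426
DIC = [CO2*]/α₀ = 9.385×10^-5 / 0.06426 = 1.460 mmol/kg
[CO3²⁻] = α₂·DIC; α₂ = 0.006886, so [CO3²⁻] = 0.006886 × 1.460 = 0.0101 mmol/kg = 10.1 μmol/kg

[CO3²⁻] = 10.1 μmol/kg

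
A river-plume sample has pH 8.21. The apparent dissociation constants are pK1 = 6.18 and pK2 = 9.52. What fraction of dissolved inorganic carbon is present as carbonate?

α₂ = 1 / (1 + [H⁺]/K2 + [H⁺]²/(K1K2)) = 1 / (1 + 10^+1.31 + 10^-0.72)
   = 1 / (1 + 20.417 + 0.19055) = 1/21.608 = 0.04628

α₂ = 0.0463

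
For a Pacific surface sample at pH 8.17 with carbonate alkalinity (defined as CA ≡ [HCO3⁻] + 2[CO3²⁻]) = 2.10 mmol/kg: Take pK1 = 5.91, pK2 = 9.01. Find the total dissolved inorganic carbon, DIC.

CA = [HCO3⁻] + 2[CO3²⁻] = (α₁ + 2α₂)·DIC
At pH 8.17: [H⁺]/K1 = 10^-2.26 = 0.0054954, K2/[H⁺] = 10^-0.84 = 0.14454
α₁ = 1/(1 + 0.0054954 + 0.14454) = 1/1.1500 = 0.8695; α₂ = α₁·K2/[H⁺] = 0.1257
α₁ + 2α₂ = 1.1209
DIC = CA / (α₁ + 2α₂) = 2.10 / 1.1209 = 1.87 mmol/kg

DIC = 1.87 mmol/kg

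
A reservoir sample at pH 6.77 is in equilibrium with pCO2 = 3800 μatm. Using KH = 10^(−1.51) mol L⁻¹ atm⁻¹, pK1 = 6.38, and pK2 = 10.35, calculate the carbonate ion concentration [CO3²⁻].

[CO3²⁻] = 0.0758 μmol/L

[CO2*] = KH · pCO2 = 10^(−1.51) × 3800×10^-6 = 1.174×10^-4 mol/L
α₀ = 1/(1 + K1/[H⁺] + K1K2/[H⁺]²) = 1/(1 + 10^+0.39 + 10^-3.19) = 0.2894
DIC = [CO2*]/α₀ = 1.174×10^-4 / 0.2894 = 0.4058 mmol/L
[CO3²⁻] = α₂·DIC; α₂ = 0.0001869, so [CO3²⁻] = 0.0001869 × 0.4058 = 7.58×10^-5 mmol/L = 0.0758 μmol/L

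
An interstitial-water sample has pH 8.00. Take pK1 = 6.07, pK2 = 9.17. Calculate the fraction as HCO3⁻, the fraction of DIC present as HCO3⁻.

α₁ = 1 / (1 + [H⁺]/K1 + K2/[H⁺]) = 1 / (1 + 10^-1.93 + 10^-1.17)
   = 1 / (1 + 0.011749 + 0.067608) = 1/1.0794 = 0.9265

α₁ = 0.926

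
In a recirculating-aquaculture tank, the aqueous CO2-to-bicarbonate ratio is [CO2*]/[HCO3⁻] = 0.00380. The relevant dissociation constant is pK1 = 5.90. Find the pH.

From K1 = [H⁺][HCO3⁻]/[CO2*]:  pH = pK1 − log₁₀([CO2*]/[HCO3⁻])
log₁₀(0.00380) = -2.420
pH = 5.90 − (-2.420) = 8.32

pH = 8.32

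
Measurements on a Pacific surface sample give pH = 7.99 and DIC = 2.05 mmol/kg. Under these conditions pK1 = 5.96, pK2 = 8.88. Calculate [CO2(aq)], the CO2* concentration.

[CO2*] = 16.8 μmol/kg

α₀ = 1 / (1 + K1/[H⁺] + K1K2/[H⁺]²) = 1 / (1 + 10^+2.03 + 10^+1.14)
   = 1 / (1 + 107.15 + 13.804) = 1/121.96 = 0.008200
[CO2*] = α₀ × DIC = 0.008200 × 2.05 = 0.0168 mmol/kg = 16.8 μmol/kg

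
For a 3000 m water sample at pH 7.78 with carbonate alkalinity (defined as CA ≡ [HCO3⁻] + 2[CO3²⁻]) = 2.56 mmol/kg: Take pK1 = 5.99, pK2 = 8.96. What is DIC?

DIC = 2.45 mmol/kg

CA = [HCO3⁻] + 2[CO3²⁻] = (α₁ + 2α₂)·DIC
At pH 7.78: [H⁺]/K1 = 10^-1.79 = 0.016218, K2/[H⁺] = 10^-1.18 = 0.066069
α₁ = 1/(1 + 0.016218 + 0.066069) = 1/1.0823 = 0.9240; α₂ = α₁·K2/[H⁺] = 0.06105
α₁ + 2α₂ = 1.0461
DIC = CA / (α₁ + 2α₂) = 2.56 / 1.0461 = 2.45 mmol/kg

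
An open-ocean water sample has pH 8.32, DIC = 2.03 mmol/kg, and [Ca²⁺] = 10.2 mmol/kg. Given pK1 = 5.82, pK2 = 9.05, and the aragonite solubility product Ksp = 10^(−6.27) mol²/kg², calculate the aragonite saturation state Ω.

α₂ = 1 / (1 + [H⁺]/K2 + [H⁺]²/(K1K2)) = 1 / (1 + 10^+0.73 + 10^-1.77)
   = 1 / (1 + 5.3703 + 0.016982) = 1/6.3873 = 0.1566
[CO3²⁻] = α₂ × DIC = 0.1566 × 2.03 = 0.3178 mmol/kg
Ksp = 10^(−6.27) = 5.370×10^-7
Ω = [Ca²⁺][CO3²⁻]/Ksp = (10.2×10^-3)(3.178×10^-4) / 5.370×10^-7 = 6.04

Ω = 6.04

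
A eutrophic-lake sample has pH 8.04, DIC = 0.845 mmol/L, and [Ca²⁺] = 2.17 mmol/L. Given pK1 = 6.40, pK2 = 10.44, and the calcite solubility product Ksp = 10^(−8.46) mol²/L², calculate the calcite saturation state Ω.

α₂ = 1 / (1 + [H⁺]/K2 + [H⁺]²/(K1K2)) = 1 / (1 + 10^+2.40 + 10^+0.76)
   = 1 / (1 + 251.19 + 5.7544) = 1/257.94 = 0.003877
[CO3²⁻] = α₂ × DIC = 0.003877 × 0.845 = 0.003276 mmol/L = 3.276 μmol/L
Ksp = 10^(−8.46) = 3.467×10^-9
Ω = [Ca²⁺][CO3²⁻]/Ksp = (2.17×10^-3)(3.276×10^-6) / 3.467×10^-9 = 2.05

Ω = 2.05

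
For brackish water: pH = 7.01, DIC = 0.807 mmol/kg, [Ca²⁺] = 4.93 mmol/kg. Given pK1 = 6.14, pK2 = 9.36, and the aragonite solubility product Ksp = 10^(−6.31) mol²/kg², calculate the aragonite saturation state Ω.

Ω = 0.0318

α₂ = 1 / (1 + [H⁺]/K2 + [H⁺]²/(K1K2)) = 1 / (1 + 10^+2.35 + 10^+1.48)
   = 1 / (1 + 223.87 + 30.200) = 1/255.07 = 0.003920
[CO3²⁻] = α₂ × DIC = 0.003920 × 0.807 = 0.003164 mmol/kg = 3.164 μmol/kg
Ksp = 10^(−6.31) = 4.898×10^-7
Ω = [Ca²⁺][CO3²⁻]/Ksp = (4.93×10^-3)(3.164×10^-6) / 4.898×10^-7 = 0.0318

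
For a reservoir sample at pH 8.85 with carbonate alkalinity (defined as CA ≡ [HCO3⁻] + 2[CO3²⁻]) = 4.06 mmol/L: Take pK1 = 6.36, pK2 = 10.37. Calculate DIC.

DIC = 3.96 mmol/L

CA = [HCO3⁻] + 2[CO3²⁻] = (α₁ + 2α₂)·DIC
At pH 8.85: [H⁺]/K1 = 10^-2.49 = 0.0032359, K2/[H⁺] = 10^-1.52 = 0.030200
α₁ = 1/(1 + 0.0032359 + 0.030200) = 1/1.0334 = 0.9676; α₂ = α₁·K2/[H⁺] = 0.02922
α₁ + 2α₂ = 1.0261
DIC = CA / (α₁ + 2α₂) = 4.06 / 1.0261 = 3.96 mmol/L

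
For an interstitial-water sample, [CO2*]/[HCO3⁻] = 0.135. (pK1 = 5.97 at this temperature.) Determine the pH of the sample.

From K1 = [H⁺][HCO3⁻]/[CO2*]:  pH = pK1 − log₁₀([CO2*]/[HCO3⁻])
log₁₀(0.135) = -0.870
pH = 5.97 − (-0.870) = 6.84

pH = 6.84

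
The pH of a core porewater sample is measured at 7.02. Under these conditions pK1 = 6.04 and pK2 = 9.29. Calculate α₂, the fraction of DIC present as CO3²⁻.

α₂ = 0.00484

α₂ = 1 / (1 + [H⁺]/K2 + [H⁺]²/(K1K2)) = 1 / (1 + 10^+2.27 + 10^+1.29)
   = 1 / (1 + 186.21 + 19.498) = 1/206.71 = 0.004838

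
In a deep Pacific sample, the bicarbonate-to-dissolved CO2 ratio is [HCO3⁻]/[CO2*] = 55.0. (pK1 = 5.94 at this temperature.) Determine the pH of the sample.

From K1 = [H⁺][HCO3⁻]/[CO2*]:  pH = pK1 + log₁₀([HCO3⁻]/[CO2*])
log₁₀(55.0) = +1.740
pH = 5.94 + (+1.740) = 7.68

pH = 7.68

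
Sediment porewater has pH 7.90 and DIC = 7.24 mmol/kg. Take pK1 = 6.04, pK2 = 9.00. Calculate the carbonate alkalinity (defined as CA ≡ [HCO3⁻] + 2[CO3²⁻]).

CA = [HCO3⁻] + 2[CO3²⁻] = (α₁ + 2α₂)·DIC
At pH 7.90: [H⁺]/K1 = 10^-1.86 = 0.013804, K2/[H⁺] = 10^-1.10 = 0.079433
α₁ = 1/(1 + 0.013804 + 0.079433) = 1/1.0932 = 0.9147; α₂ = α₁·K2/[H⁺] = 0.07266
α₁ + 2α₂ = 1.0600
CA = 1.0600 × 7.24 = 7.67 mmol/kg

CA = 7.67 mmol/kg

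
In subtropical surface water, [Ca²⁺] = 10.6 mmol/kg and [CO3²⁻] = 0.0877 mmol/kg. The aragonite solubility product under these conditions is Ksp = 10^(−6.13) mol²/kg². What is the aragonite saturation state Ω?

Ω = 1.25

Ksp = 10^(−6.13) = 7.413×10^-7
Ω = [Ca²⁺][CO3²⁻]/Ksp = (10.6×10^-3)(0.0877×10^-3) / 7.413×10^-7 = 1.25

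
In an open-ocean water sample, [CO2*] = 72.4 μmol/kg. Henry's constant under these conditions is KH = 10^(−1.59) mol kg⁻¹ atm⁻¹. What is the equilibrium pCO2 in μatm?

KH = 10^(−1.59) = 2.570×10^-2 mol kg⁻¹ atm⁻¹
pCO2 = [CO2*]/KH = 72.4×10^-6 / 2.570×10^-2 = 2.82×10^-3 atm = 2820 μatm

pCO2 = 2820 μatm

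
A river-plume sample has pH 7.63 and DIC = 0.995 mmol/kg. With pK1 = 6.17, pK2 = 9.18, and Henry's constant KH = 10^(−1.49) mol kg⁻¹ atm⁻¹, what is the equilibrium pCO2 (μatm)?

α₀ = 1 / (1 + K1/[H⁺] + K1K2/[H⁺]²) = 1 / (1 + 10^+1.46 + 10^-0.09)
   = 1 / (1 + 28.840 + 0.81283) = 1/30.653 = 0.03262
[CO2*] = α₀ × DIC = 0.03262 × 0.995 = 0.03246 mmol/kg
pCO2 = [CO2*]/KH = 3.246×10^-5 / 3.236×10^-2 = 1000 μatm

pCO2 = 1000 μatm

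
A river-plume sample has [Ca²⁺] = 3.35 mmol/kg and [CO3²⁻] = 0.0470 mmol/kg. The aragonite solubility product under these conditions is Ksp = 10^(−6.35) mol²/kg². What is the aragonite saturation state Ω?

Ksp = 10^(−6.35) = 4.467×10^-7
Ω = [Ca²⁺][CO3²⁻]/Ksp = (3.35×10^-3)(0.0470×10^-3) / 4.467×10^-7 = 0.352

Ω = 0.352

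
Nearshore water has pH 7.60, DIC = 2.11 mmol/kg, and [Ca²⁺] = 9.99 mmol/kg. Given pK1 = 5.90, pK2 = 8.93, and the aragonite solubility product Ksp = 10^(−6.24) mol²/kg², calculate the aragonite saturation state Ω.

α₂ = 1 / (1 + [H⁺]/K2 + [H⁺]²/(K1K2)) = 1 / (1 + 10^+1.33 + 10^-0.37)
   = 1 / (1 + 21.380 + 0.42658) = 1/22.806 = 0.04385
[CO3²⁻] = α₂ × DIC = 0.04385 × 2.11 = 0.09252 mmol/kg
Ksp = 10^(−6.24) = 5.754×10^-7
Ω = [Ca²⁺][CO3²⁻]/Ksp = (9.99×10^-3)(9.252×10^-5) / 5.754×10^-7 = 1.61

Ω = 1.61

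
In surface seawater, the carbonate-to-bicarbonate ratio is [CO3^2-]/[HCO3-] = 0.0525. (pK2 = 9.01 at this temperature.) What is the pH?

From K2 = [H⁺][CO3^2-]/[HCO3-]:  pH = pK2 + log₁₀([CO3^2-]/[HCO3-])
log₁₀(0.0525) = -1.280
pH = 9.01 + (-1.280) = 7.73

pH = 7.73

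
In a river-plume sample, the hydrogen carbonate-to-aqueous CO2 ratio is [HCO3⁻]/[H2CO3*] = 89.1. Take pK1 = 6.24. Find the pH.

pH = 8.19

From K1 = [H⁺][HCO3⁻]/[H2CO3*]:  pH = pK1 + log₁₀([HCO3⁻]/[H2CO3*])
log₁₀(89.1) = +1.950
pH = 6.24 + (+1.950) = 8.19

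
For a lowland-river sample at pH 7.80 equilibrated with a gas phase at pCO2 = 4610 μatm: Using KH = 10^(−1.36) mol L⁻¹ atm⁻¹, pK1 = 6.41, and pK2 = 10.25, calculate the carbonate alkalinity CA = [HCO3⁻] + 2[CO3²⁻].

[CO2*] = KH · pCO2 = 10^(−1.36) × 4610×10^-6 = 2.012×10^-4 mol/L
α₀ = 1/(1 + K1/[H⁺] + K1K2/[H⁺]²) = 1/(1 + 10^+1.39 + 10^-1.06) = 0.03901
DIC = [CO2*]/α₀ = 2.012×10^-4 / 0.03901 = 5.158 mmol/L
CA = (α₁ + 2α₂)·DIC = (0.9576 + 2×0.003398) × 5.158 = 4.97 mmol/L

CA = 4.97 mmol/L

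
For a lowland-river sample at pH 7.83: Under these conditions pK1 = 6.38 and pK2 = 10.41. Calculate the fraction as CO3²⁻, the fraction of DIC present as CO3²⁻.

α₂ = 1 / (1 + [H⁺]/K2 + [H⁺]²/(K1K2)) = 1 / (1 + 10^+2.58 + 10^+1.13)
   = 1 / (1 + 380.19 + 13.490) = 1/394.68 = 0.002534

α₂ = 0.00253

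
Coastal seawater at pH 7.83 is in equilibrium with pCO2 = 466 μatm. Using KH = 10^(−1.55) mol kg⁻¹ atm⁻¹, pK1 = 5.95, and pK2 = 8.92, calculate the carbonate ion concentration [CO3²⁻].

[CO2*] = KH · pCO2 = 10^(−1.55) × 466×10^-6 = 1.313×10^-5 mol/kg
α₀ = 1/(1 + K1/[H⁺] + K1K2/[H⁺]²) = 1/(1 + 10^+1.88 + 10^+0.79) = 0.01204
DIC = [CO2*]/α₀ = 1.313×10^-5 / 0.01204 = 1.090 mmol/kg
[CO3²⁻] = α₂·DIC; α₂ = 0.07427, so [CO3²⁻] = 0.07427 × 1.090 = 0.0810 mmol/kg

[CO3²⁻] = 0.0810 mmol/kg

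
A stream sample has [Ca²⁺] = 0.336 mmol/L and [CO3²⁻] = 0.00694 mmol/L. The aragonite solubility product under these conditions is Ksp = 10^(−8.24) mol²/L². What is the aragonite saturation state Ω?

Ω = 0.405

Ksp = 10^(−8.24) = 5.754×10^-9
Ω = [Ca²⁺][CO3²⁻]/Ksp = (0.336×10^-3)(0.00694×10^-3) / 5.754×10^-9 = 0.405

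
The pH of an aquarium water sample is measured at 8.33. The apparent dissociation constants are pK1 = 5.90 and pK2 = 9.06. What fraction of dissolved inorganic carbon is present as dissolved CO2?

α₀ = 0.00312

α₀ = 1 / (1 + K1/[H⁺] + K1K2/[H⁺]²) = 1 / (1 + 10^+2.43 + 10^+1.70)
   = 1 / (1 + 269.15 + 50.119) = 1/320.27 = 0.003122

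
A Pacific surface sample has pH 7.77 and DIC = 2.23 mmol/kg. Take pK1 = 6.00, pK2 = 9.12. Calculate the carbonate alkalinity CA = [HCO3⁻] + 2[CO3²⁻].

CA = [HCO3⁻] + 2[CO3²⁻] = (α₁ + 2α₂)·DIC
At pH 7.77: [H⁺]/K1 = 10^-1.77 = 0.016982, K2/[H⁺] = 10^-1.35 = 0.044668
α₁ = 1/(1 + 0.016982 + 0.044668) = 1/1.0617 = 0.9419; α₂ = α₁·K2/[H⁺] = 0.04207
α₁ + 2α₂ = 1.0261
CA = 1.0261 × 2.23 = 2.29 mmol/kg

CA = 2.29 mmol/kg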